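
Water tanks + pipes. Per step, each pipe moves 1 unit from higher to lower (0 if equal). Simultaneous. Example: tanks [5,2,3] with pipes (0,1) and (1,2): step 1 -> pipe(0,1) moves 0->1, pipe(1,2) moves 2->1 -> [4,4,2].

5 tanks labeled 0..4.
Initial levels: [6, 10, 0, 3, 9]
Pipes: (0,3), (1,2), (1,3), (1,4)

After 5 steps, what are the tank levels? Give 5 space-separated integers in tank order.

Step 1: flows [0->3,1->2,1->3,1->4] -> levels [5 7 1 5 10]
Step 2: flows [0=3,1->2,1->3,4->1] -> levels [5 6 2 6 9]
Step 3: flows [3->0,1->2,1=3,4->1] -> levels [6 6 3 5 8]
Step 4: flows [0->3,1->2,1->3,4->1] -> levels [5 5 4 7 7]
Step 5: flows [3->0,1->2,3->1,4->1] -> levels [6 6 5 5 6]

Answer: 6 6 5 5 6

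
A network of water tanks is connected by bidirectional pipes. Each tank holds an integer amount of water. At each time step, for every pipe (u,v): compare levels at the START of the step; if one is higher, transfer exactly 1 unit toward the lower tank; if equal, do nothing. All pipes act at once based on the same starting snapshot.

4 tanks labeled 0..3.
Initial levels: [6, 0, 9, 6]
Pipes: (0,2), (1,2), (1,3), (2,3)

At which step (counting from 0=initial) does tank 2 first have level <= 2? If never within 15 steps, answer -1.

Answer: -1

Derivation:
Step 1: flows [2->0,2->1,3->1,2->3] -> levels [7 2 6 6]
Step 2: flows [0->2,2->1,3->1,2=3] -> levels [6 4 6 5]
Step 3: flows [0=2,2->1,3->1,2->3] -> levels [6 6 4 5]
Step 4: flows [0->2,1->2,1->3,3->2] -> levels [5 4 7 5]
Step 5: flows [2->0,2->1,3->1,2->3] -> levels [6 6 4 5]
  -> period-2 cycle (repeats step 3); tank 2 never drops to <=2
Tank 2 never reaches <=2 within 15 steps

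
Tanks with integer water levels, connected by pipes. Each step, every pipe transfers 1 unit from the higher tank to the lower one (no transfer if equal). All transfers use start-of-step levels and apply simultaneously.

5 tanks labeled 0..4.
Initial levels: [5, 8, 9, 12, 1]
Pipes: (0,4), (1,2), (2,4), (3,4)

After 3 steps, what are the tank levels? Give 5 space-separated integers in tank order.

Answer: 5 7 7 9 7

Derivation:
Step 1: flows [0->4,2->1,2->4,3->4] -> levels [4 9 7 11 4]
Step 2: flows [0=4,1->2,2->4,3->4] -> levels [4 8 7 10 6]
Step 3: flows [4->0,1->2,2->4,3->4] -> levels [5 7 7 9 7]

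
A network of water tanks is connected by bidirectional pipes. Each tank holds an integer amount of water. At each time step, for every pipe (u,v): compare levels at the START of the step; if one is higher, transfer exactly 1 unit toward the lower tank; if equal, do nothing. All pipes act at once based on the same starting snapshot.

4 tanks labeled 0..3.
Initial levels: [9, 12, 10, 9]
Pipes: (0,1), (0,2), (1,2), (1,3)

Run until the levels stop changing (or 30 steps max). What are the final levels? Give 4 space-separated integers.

Step 1: flows [1->0,2->0,1->2,1->3] -> levels [11 9 10 10]
Step 2: flows [0->1,0->2,2->1,3->1] -> levels [9 12 10 9]
  -> period-2 cycle: step 2 state = step 0 state; never stabilizes
  -> state at step 30: (30-0) mod 2 = 0, same as step 0 -> [9 12 10 9]

Answer: 9 12 10 9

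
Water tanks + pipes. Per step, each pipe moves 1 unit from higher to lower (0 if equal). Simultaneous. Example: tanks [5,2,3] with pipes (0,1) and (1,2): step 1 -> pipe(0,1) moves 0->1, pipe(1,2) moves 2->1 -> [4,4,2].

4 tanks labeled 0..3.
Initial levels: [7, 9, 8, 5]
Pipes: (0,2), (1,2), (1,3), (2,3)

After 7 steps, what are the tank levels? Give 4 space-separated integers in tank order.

Answer: 8 8 5 8

Derivation:
Step 1: flows [2->0,1->2,1->3,2->3] -> levels [8 7 7 7]
Step 2: flows [0->2,1=2,1=3,2=3] -> levels [7 7 8 7]
Step 3: flows [2->0,2->1,1=3,2->3] -> levels [8 8 5 8]
Step 4: flows [0->2,1->2,1=3,3->2] -> levels [7 7 8 7]
  -> period-2 cycle: step 4 state = step 2 state
  -> state at step 7: (7-2) mod 2 = 1, same as step 3 -> [8 8 5 8]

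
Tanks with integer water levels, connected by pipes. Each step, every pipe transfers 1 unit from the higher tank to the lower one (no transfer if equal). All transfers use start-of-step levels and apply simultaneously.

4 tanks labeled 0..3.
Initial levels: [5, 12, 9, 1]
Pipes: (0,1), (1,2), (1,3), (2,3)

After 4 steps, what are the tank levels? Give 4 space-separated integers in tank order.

Step 1: flows [1->0,1->2,1->3,2->3] -> levels [6 9 9 3]
Step 2: flows [1->0,1=2,1->3,2->3] -> levels [7 7 8 5]
Step 3: flows [0=1,2->1,1->3,2->3] -> levels [7 7 6 7]
Step 4: flows [0=1,1->2,1=3,3->2] -> levels [7 6 8 6]

Answer: 7 6 8 6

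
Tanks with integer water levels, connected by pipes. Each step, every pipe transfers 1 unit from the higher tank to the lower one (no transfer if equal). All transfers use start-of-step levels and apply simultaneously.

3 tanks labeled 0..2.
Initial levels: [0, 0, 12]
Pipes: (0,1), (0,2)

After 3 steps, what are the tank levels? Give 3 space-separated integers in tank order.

Answer: 2 1 9

Derivation:
Step 1: flows [0=1,2->0] -> levels [1 0 11]
Step 2: flows [0->1,2->0] -> levels [1 1 10]
Step 3: flows [0=1,2->0] -> levels [2 1 9]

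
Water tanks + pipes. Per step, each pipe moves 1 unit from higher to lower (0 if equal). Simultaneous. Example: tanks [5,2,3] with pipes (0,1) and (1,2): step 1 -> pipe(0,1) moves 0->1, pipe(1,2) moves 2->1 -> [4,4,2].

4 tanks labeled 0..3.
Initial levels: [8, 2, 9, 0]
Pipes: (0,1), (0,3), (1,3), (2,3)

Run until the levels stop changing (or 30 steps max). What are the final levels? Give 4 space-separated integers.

Answer: 5 5 5 4

Derivation:
Step 1: flows [0->1,0->3,1->3,2->3] -> levels [6 2 8 3]
Step 2: flows [0->1,0->3,3->1,2->3] -> levels [4 4 7 4]
Step 3: flows [0=1,0=3,1=3,2->3] -> levels [4 4 6 5]
Step 4: flows [0=1,3->0,3->1,2->3] -> levels [5 5 5 4]
Step 5: flows [0=1,0->3,1->3,2->3] -> levels [4 4 4 7]
Step 6: flows [0=1,3->0,3->1,3->2] -> levels [5 5 5 4]
  -> period-2 cycle: step 6 state = step 4 state; never stabilizes
  -> state at step 30: (30-4) mod 2 = 0, same as step 4 -> [5 5 5 4]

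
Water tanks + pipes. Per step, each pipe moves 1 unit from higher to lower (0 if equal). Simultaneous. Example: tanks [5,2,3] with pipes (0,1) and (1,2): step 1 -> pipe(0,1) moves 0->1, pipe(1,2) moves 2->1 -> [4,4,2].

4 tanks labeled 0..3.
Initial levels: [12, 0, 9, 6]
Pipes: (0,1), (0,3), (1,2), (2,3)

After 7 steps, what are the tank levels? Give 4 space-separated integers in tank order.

Step 1: flows [0->1,0->3,2->1,2->3] -> levels [10 2 7 8]
Step 2: flows [0->1,0->3,2->1,3->2] -> levels [8 4 7 8]
Step 3: flows [0->1,0=3,2->1,3->2] -> levels [7 6 7 7]
Step 4: flows [0->1,0=3,2->1,2=3] -> levels [6 8 6 7]
Step 5: flows [1->0,3->0,1->2,3->2] -> levels [8 6 8 5]
Step 6: flows [0->1,0->3,2->1,2->3] -> levels [6 8 6 7]
  -> period-2 cycle: step 6 state = step 4 state
  -> state at step 7: (7-4) mod 2 = 1, same as step 5 -> [8 6 8 5]

Answer: 8 6 8 5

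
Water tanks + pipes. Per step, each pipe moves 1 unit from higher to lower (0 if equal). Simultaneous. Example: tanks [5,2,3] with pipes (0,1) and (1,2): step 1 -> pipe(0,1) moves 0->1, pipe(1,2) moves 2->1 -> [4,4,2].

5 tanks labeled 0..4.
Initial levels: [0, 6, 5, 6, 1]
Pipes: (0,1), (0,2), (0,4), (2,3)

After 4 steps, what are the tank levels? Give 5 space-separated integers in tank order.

Step 1: flows [1->0,2->0,4->0,3->2] -> levels [3 5 5 5 0]
Step 2: flows [1->0,2->0,0->4,2=3] -> levels [4 4 4 5 1]
Step 3: flows [0=1,0=2,0->4,3->2] -> levels [3 4 5 4 2]
Step 4: flows [1->0,2->0,0->4,2->3] -> levels [4 3 3 5 3]

Answer: 4 3 3 5 3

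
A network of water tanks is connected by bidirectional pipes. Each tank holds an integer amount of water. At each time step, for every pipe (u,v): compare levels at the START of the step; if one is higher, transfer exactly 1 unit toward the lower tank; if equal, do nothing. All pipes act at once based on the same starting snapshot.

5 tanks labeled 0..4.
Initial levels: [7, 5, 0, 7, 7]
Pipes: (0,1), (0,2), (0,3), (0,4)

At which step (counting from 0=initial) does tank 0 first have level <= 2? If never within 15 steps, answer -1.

Step 1: flows [0->1,0->2,0=3,0=4] -> levels [5 6 1 7 7]
Step 2: flows [1->0,0->2,3->0,4->0] -> levels [7 5 2 6 6]
Step 3: flows [0->1,0->2,0->3,0->4] -> levels [3 6 3 7 7]
Step 4: flows [1->0,0=2,3->0,4->0] -> levels [6 5 3 6 6]
Step 5: flows [0->1,0->2,0=3,0=4] -> levels [4 6 4 6 6]
Step 6: flows [1->0,0=2,3->0,4->0] -> levels [7 5 4 5 5]
Step 7: flows [0->1,0->2,0->3,0->4] -> levels [3 6 5 6 6]
Step 8: flows [1->0,2->0,3->0,4->0] -> levels [7 5 4 5 5]
  -> period-2 cycle (repeats step 6); tank 0 never drops to <=2
Tank 0 never reaches <=2 within 15 steps

Answer: -1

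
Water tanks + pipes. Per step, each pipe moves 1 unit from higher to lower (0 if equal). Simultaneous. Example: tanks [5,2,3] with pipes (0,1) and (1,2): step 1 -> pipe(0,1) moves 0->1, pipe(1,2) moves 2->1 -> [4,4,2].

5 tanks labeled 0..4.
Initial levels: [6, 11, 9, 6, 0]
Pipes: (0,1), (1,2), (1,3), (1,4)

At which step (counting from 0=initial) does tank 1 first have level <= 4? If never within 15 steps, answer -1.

Answer: 7

Derivation:
Step 1: flows [1->0,1->2,1->3,1->4] -> levels [7 7 10 7 1]
Step 2: flows [0=1,2->1,1=3,1->4] -> levels [7 7 9 7 2]
Step 3: flows [0=1,2->1,1=3,1->4] -> levels [7 7 8 7 3]
Step 4: flows [0=1,2->1,1=3,1->4] -> levels [7 7 7 7 4]
Step 5: flows [0=1,1=2,1=3,1->4] -> levels [7 6 7 7 5]
Step 6: flows [0->1,2->1,3->1,1->4] -> levels [6 8 6 6 6]
Step 7: flows [1->0,1->2,1->3,1->4] -> levels [7 4 7 7 7]
Tank 1 first reaches <=4 at step 7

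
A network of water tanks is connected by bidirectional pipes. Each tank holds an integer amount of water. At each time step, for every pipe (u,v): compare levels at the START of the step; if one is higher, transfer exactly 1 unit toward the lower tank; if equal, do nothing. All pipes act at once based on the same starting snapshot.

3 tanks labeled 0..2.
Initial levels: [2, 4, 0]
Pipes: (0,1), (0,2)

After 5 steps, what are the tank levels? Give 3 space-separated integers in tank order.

Step 1: flows [1->0,0->2] -> levels [2 3 1]
Step 2: flows [1->0,0->2] -> levels [2 2 2]
Step 3: flows [0=1,0=2] -> levels [2 2 2]
  -> stable; steps 4..5 unchanged -> [2 2 2]

Answer: 2 2 2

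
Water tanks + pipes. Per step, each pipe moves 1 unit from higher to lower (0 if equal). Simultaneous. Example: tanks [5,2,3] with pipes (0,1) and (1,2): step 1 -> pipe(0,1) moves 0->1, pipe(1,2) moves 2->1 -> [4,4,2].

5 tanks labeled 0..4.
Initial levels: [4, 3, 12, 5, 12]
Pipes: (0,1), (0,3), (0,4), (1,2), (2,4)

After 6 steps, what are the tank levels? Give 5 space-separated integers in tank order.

Answer: 5 9 6 7 9

Derivation:
Step 1: flows [0->1,3->0,4->0,2->1,2=4] -> levels [5 5 11 4 11]
Step 2: flows [0=1,0->3,4->0,2->1,2=4] -> levels [5 6 10 5 10]
Step 3: flows [1->0,0=3,4->0,2->1,2=4] -> levels [7 6 9 5 9]
Step 4: flows [0->1,0->3,4->0,2->1,2=4] -> levels [6 8 8 6 8]
Step 5: flows [1->0,0=3,4->0,1=2,2=4] -> levels [8 7 8 6 7]
Step 6: flows [0->1,0->3,0->4,2->1,2->4] -> levels [5 9 6 7 9]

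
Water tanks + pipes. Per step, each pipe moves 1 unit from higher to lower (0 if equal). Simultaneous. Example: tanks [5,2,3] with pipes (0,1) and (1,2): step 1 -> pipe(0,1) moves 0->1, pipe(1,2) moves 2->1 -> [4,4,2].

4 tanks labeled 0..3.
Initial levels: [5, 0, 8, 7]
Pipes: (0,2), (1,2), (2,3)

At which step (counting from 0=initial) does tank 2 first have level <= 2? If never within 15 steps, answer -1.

Answer: -1

Derivation:
Step 1: flows [2->0,2->1,2->3] -> levels [6 1 5 8]
Step 2: flows [0->2,2->1,3->2] -> levels [5 2 6 7]
Step 3: flows [2->0,2->1,3->2] -> levels [6 3 5 6]
Step 4: flows [0->2,2->1,3->2] -> levels [5 4 6 5]
Step 5: flows [2->0,2->1,2->3] -> levels [6 5 3 6]
Step 6: flows [0->2,1->2,3->2] -> levels [5 4 6 5]
  -> period-2 cycle (repeats step 4); tank 2 never drops to <=2
Tank 2 never reaches <=2 within 15 steps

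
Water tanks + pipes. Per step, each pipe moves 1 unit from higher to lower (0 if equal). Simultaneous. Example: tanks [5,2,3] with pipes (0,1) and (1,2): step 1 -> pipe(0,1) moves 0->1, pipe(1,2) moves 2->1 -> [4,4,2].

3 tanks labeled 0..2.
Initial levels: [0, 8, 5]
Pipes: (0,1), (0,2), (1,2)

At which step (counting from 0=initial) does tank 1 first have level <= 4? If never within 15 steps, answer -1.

Step 1: flows [1->0,2->0,1->2] -> levels [2 6 5]
Step 2: flows [1->0,2->0,1->2] -> levels [4 4 5]
Tank 1 first reaches <=4 at step 2

Answer: 2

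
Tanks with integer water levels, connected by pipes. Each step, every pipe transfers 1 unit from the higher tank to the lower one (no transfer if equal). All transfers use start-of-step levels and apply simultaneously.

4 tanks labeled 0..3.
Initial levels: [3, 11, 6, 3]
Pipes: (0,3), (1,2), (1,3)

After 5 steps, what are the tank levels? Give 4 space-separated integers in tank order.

Step 1: flows [0=3,1->2,1->3] -> levels [3 9 7 4]
Step 2: flows [3->0,1->2,1->3] -> levels [4 7 8 4]
Step 3: flows [0=3,2->1,1->3] -> levels [4 7 7 5]
Step 4: flows [3->0,1=2,1->3] -> levels [5 6 7 5]
Step 5: flows [0=3,2->1,1->3] -> levels [5 6 6 6]

Answer: 5 6 6 6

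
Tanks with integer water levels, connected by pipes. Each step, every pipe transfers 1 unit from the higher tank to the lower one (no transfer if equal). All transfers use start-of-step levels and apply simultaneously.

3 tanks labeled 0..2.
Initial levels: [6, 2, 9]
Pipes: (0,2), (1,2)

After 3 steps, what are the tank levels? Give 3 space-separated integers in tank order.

Answer: 6 5 6

Derivation:
Step 1: flows [2->0,2->1] -> levels [7 3 7]
Step 2: flows [0=2,2->1] -> levels [7 4 6]
Step 3: flows [0->2,2->1] -> levels [6 5 6]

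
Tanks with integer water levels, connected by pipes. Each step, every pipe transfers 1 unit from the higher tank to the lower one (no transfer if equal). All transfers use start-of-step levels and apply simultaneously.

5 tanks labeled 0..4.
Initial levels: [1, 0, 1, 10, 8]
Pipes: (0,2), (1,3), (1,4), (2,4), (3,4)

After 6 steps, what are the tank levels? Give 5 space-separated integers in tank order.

Step 1: flows [0=2,3->1,4->1,4->2,3->4] -> levels [1 2 2 8 7]
Step 2: flows [2->0,3->1,4->1,4->2,3->4] -> levels [2 4 2 6 6]
Step 3: flows [0=2,3->1,4->1,4->2,3=4] -> levels [2 6 3 5 4]
Step 4: flows [2->0,1->3,1->4,4->2,3->4] -> levels [3 4 3 5 5]
Step 5: flows [0=2,3->1,4->1,4->2,3=4] -> levels [3 6 4 4 3]
Step 6: flows [2->0,1->3,1->4,2->4,3->4] -> levels [4 4 2 4 6]

Answer: 4 4 2 4 6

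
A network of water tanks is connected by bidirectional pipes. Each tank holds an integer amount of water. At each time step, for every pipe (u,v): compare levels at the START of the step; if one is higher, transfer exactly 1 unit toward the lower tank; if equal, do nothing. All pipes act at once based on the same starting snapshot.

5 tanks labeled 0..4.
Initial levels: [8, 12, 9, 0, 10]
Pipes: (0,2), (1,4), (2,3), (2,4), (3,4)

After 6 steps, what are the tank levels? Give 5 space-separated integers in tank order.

Answer: 7 9 9 8 6

Derivation:
Step 1: flows [2->0,1->4,2->3,4->2,4->3] -> levels [9 11 8 2 9]
Step 2: flows [0->2,1->4,2->3,4->2,4->3] -> levels [8 10 9 4 8]
Step 3: flows [2->0,1->4,2->3,2->4,4->3] -> levels [9 9 6 6 9]
Step 4: flows [0->2,1=4,2=3,4->2,4->3] -> levels [8 9 8 7 7]
Step 5: flows [0=2,1->4,2->3,2->4,3=4] -> levels [8 8 6 8 9]
Step 6: flows [0->2,4->1,3->2,4->2,4->3] -> levels [7 9 9 8 6]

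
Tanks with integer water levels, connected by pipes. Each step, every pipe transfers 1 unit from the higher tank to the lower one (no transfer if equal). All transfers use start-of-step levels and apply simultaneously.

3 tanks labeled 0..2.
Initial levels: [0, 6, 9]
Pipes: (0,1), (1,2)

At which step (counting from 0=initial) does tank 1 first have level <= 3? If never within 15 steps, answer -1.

Step 1: flows [1->0,2->1] -> levels [1 6 8]
Step 2: flows [1->0,2->1] -> levels [2 6 7]
Step 3: flows [1->0,2->1] -> levels [3 6 6]
Step 4: flows [1->0,1=2] -> levels [4 5 6]
Step 5: flows [1->0,2->1] -> levels [5 5 5]
Step 6: flows [0=1,1=2] -> levels [5 5 5]
  -> stable; tank 1 stays at 5 > 3
Tank 1 never reaches <=3 within 15 steps

Answer: -1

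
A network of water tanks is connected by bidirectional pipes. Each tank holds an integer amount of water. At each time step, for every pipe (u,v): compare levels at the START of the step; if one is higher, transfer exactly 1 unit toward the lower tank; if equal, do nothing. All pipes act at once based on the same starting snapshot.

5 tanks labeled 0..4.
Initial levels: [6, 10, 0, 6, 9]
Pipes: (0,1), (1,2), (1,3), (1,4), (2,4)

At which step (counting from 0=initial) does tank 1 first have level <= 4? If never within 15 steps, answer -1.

Answer: 3

Derivation:
Step 1: flows [1->0,1->2,1->3,1->4,4->2] -> levels [7 6 2 7 9]
Step 2: flows [0->1,1->2,3->1,4->1,4->2] -> levels [6 8 4 6 7]
Step 3: flows [1->0,1->2,1->3,1->4,4->2] -> levels [7 4 6 7 7]
Tank 1 first reaches <=4 at step 3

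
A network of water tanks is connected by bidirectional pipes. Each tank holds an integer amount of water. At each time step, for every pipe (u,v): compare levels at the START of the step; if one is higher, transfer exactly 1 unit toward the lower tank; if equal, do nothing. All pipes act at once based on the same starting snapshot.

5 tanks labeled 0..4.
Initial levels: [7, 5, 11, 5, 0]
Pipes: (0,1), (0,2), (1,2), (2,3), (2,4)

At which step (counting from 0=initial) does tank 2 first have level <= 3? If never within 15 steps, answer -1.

Step 1: flows [0->1,2->0,2->1,2->3,2->4] -> levels [7 7 7 6 1]
Step 2: flows [0=1,0=2,1=2,2->3,2->4] -> levels [7 7 5 7 2]
Step 3: flows [0=1,0->2,1->2,3->2,2->4] -> levels [6 6 7 6 3]
Step 4: flows [0=1,2->0,2->1,2->3,2->4] -> levels [7 7 3 7 4]
Tank 2 first reaches <=3 at step 4

Answer: 4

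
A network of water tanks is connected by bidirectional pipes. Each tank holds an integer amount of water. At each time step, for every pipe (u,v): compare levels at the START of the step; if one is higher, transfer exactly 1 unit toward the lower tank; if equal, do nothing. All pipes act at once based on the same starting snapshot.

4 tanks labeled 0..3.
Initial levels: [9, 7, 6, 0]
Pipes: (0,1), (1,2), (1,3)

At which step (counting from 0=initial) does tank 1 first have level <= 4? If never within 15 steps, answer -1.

Step 1: flows [0->1,1->2,1->3] -> levels [8 6 7 1]
Step 2: flows [0->1,2->1,1->3] -> levels [7 7 6 2]
Step 3: flows [0=1,1->2,1->3] -> levels [7 5 7 3]
Step 4: flows [0->1,2->1,1->3] -> levels [6 6 6 4]
Step 5: flows [0=1,1=2,1->3] -> levels [6 5 6 5]
Step 6: flows [0->1,2->1,1=3] -> levels [5 7 5 5]
Step 7: flows [1->0,1->2,1->3] -> levels [6 4 6 6]
Tank 1 first reaches <=4 at step 7

Answer: 7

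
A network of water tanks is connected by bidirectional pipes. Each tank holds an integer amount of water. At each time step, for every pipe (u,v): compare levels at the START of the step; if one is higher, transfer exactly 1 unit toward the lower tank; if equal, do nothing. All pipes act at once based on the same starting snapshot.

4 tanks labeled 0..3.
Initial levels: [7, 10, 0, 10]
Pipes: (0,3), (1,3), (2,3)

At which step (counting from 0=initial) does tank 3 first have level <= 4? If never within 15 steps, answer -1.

Step 1: flows [3->0,1=3,3->2] -> levels [8 10 1 8]
Step 2: flows [0=3,1->3,3->2] -> levels [8 9 2 8]
Step 3: flows [0=3,1->3,3->2] -> levels [8 8 3 8]
Step 4: flows [0=3,1=3,3->2] -> levels [8 8 4 7]
Step 5: flows [0->3,1->3,3->2] -> levels [7 7 5 8]
Step 6: flows [3->0,3->1,3->2] -> levels [8 8 6 5]
Step 7: flows [0->3,1->3,2->3] -> levels [7 7 5 8]
  -> period-2 cycle (repeats step 5); tank 3 never drops to <=4
Tank 3 never reaches <=4 within 15 steps

Answer: -1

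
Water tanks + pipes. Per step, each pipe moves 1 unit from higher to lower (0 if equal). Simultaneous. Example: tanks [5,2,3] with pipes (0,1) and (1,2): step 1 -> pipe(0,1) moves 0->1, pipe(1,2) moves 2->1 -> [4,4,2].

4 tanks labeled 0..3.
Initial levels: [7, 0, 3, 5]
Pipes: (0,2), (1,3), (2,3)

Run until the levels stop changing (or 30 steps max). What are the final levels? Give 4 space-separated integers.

Step 1: flows [0->2,3->1,3->2] -> levels [6 1 5 3]
Step 2: flows [0->2,3->1,2->3] -> levels [5 2 5 3]
Step 3: flows [0=2,3->1,2->3] -> levels [5 3 4 3]
Step 4: flows [0->2,1=3,2->3] -> levels [4 3 4 4]
Step 5: flows [0=2,3->1,2=3] -> levels [4 4 4 3]
Step 6: flows [0=2,1->3,2->3] -> levels [4 3 3 5]
Step 7: flows [0->2,3->1,3->2] -> levels [3 4 5 3]
Step 8: flows [2->0,1->3,2->3] -> levels [4 3 3 5]
  -> period-2 cycle: step 8 state = step 6 state; never stabilizes
  -> state at step 30: (30-6) mod 2 = 0, same as step 6 -> [4 3 3 5]

Answer: 4 3 3 5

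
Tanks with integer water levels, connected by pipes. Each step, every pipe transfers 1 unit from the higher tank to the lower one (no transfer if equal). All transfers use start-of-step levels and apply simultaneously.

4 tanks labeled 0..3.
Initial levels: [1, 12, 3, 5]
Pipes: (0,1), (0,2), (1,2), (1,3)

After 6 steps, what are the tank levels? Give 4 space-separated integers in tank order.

Answer: 5 6 5 5

Derivation:
Step 1: flows [1->0,2->0,1->2,1->3] -> levels [3 9 3 6]
Step 2: flows [1->0,0=2,1->2,1->3] -> levels [4 6 4 7]
Step 3: flows [1->0,0=2,1->2,3->1] -> levels [5 5 5 6]
Step 4: flows [0=1,0=2,1=2,3->1] -> levels [5 6 5 5]
Step 5: flows [1->0,0=2,1->2,1->3] -> levels [6 3 6 6]
Step 6: flows [0->1,0=2,2->1,3->1] -> levels [5 6 5 5]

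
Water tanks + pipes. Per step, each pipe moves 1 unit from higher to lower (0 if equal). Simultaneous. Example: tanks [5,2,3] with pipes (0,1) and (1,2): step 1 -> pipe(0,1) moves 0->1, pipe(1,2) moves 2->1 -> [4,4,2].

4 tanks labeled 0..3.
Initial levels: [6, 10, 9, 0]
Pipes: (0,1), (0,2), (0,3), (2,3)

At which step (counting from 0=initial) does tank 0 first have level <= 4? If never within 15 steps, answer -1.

Step 1: flows [1->0,2->0,0->3,2->3] -> levels [7 9 7 2]
Step 2: flows [1->0,0=2,0->3,2->3] -> levels [7 8 6 4]
Step 3: flows [1->0,0->2,0->3,2->3] -> levels [6 7 6 6]
Step 4: flows [1->0,0=2,0=3,2=3] -> levels [7 6 6 6]
Step 5: flows [0->1,0->2,0->3,2=3] -> levels [4 7 7 7]
Tank 0 first reaches <=4 at step 5

Answer: 5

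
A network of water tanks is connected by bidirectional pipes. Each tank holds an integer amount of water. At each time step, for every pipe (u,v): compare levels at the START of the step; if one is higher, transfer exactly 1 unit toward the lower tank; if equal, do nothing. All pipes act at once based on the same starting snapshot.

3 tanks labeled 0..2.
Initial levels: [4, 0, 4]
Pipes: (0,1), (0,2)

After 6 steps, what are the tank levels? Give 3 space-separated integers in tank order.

Answer: 4 2 2

Derivation:
Step 1: flows [0->1,0=2] -> levels [3 1 4]
Step 2: flows [0->1,2->0] -> levels [3 2 3]
Step 3: flows [0->1,0=2] -> levels [2 3 3]
Step 4: flows [1->0,2->0] -> levels [4 2 2]
Step 5: flows [0->1,0->2] -> levels [2 3 3]
  -> period-2 cycle: step 5 state = step 3 state
  -> state at step 6: (6-3) mod 2 = 1, same as step 4 -> [4 2 2]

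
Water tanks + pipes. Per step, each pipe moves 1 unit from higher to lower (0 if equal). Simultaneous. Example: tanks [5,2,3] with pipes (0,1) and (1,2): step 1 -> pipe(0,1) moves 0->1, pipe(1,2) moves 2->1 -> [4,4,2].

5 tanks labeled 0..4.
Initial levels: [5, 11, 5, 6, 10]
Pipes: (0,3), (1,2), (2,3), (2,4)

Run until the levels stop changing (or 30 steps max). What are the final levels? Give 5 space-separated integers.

Step 1: flows [3->0,1->2,3->2,4->2] -> levels [6 10 8 4 9]
Step 2: flows [0->3,1->2,2->3,4->2] -> levels [5 9 9 6 8]
Step 3: flows [3->0,1=2,2->3,2->4] -> levels [6 9 7 6 9]
Step 4: flows [0=3,1->2,2->3,4->2] -> levels [6 8 8 7 8]
Step 5: flows [3->0,1=2,2->3,2=4] -> levels [7 8 7 7 8]
Step 6: flows [0=3,1->2,2=3,4->2] -> levels [7 7 9 7 7]
Step 7: flows [0=3,2->1,2->3,2->4] -> levels [7 8 6 8 8]
Step 8: flows [3->0,1->2,3->2,4->2] -> levels [8 7 9 6 7]
Step 9: flows [0->3,2->1,2->3,2->4] -> levels [7 8 6 8 8]
  -> period-2 cycle: step 9 state = step 7 state; never stabilizes
  -> state at step 30: (30-7) mod 2 = 1, same as step 8 -> [8 7 9 6 7]

Answer: 8 7 9 6 7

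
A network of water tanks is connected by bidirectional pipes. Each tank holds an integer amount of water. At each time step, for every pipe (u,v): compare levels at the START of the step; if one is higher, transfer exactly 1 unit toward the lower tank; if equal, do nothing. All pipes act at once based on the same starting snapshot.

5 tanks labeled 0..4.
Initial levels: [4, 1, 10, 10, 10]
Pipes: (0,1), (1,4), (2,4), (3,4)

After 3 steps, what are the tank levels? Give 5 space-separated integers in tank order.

Step 1: flows [0->1,4->1,2=4,3=4] -> levels [3 3 10 10 9]
Step 2: flows [0=1,4->1,2->4,3->4] -> levels [3 4 9 9 10]
Step 3: flows [1->0,4->1,4->2,4->3] -> levels [4 4 10 10 7]

Answer: 4 4 10 10 7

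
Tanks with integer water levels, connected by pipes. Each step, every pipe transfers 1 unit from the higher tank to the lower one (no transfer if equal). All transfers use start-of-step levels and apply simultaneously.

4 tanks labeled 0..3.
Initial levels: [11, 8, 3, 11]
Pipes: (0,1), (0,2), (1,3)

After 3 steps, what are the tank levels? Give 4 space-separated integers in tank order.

Step 1: flows [0->1,0->2,3->1] -> levels [9 10 4 10]
Step 2: flows [1->0,0->2,1=3] -> levels [9 9 5 10]
Step 3: flows [0=1,0->2,3->1] -> levels [8 10 6 9]

Answer: 8 10 6 9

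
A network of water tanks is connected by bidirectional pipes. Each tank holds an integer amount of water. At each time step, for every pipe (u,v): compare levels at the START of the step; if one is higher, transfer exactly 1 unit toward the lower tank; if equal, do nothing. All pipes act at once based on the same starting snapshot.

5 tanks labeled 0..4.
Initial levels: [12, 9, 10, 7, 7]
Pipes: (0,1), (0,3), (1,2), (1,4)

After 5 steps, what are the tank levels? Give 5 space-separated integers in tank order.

Answer: 8 11 9 9 8

Derivation:
Step 1: flows [0->1,0->3,2->1,1->4] -> levels [10 10 9 8 8]
Step 2: flows [0=1,0->3,1->2,1->4] -> levels [9 8 10 9 9]
Step 3: flows [0->1,0=3,2->1,4->1] -> levels [8 11 9 9 8]
Step 4: flows [1->0,3->0,1->2,1->4] -> levels [10 8 10 8 9]
Step 5: flows [0->1,0->3,2->1,4->1] -> levels [8 11 9 9 8]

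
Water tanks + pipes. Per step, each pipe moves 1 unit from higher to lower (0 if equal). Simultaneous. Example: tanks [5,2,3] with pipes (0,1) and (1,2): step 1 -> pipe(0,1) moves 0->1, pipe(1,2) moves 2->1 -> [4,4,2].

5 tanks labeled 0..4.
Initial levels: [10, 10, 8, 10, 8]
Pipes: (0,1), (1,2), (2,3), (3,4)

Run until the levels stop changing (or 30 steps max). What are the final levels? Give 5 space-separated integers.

Step 1: flows [0=1,1->2,3->2,3->4] -> levels [10 9 10 8 9]
Step 2: flows [0->1,2->1,2->3,4->3] -> levels [9 11 8 10 8]
Step 3: flows [1->0,1->2,3->2,3->4] -> levels [10 9 10 8 9]
  -> period-2 cycle: step 3 state = step 1 state; never stabilizes
  -> state at step 30: (30-1) mod 2 = 1, same as step 2 -> [9 11 8 10 8]

Answer: 9 11 8 10 8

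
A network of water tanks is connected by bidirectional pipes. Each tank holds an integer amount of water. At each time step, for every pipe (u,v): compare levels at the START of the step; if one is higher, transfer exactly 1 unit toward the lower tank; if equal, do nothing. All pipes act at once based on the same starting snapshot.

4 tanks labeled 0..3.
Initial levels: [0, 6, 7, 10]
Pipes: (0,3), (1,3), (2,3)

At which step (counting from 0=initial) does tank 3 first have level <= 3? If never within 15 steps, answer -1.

Step 1: flows [3->0,3->1,3->2] -> levels [1 7 8 7]
Step 2: flows [3->0,1=3,2->3] -> levels [2 7 7 7]
Step 3: flows [3->0,1=3,2=3] -> levels [3 7 7 6]
Step 4: flows [3->0,1->3,2->3] -> levels [4 6 6 7]
Step 5: flows [3->0,3->1,3->2] -> levels [5 7 7 4]
Step 6: flows [0->3,1->3,2->3] -> levels [4 6 6 7]
  -> period-2 cycle (repeats step 4); tank 3 never drops to <=3
Tank 3 never reaches <=3 within 15 steps

Answer: -1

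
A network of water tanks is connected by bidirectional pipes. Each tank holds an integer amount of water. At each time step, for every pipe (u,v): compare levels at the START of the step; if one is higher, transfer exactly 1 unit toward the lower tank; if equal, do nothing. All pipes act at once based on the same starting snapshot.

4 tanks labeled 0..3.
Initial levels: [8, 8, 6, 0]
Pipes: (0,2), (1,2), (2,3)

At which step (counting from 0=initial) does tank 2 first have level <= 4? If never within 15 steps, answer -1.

Answer: 4

Derivation:
Step 1: flows [0->2,1->2,2->3] -> levels [7 7 7 1]
Step 2: flows [0=2,1=2,2->3] -> levels [7 7 6 2]
Step 3: flows [0->2,1->2,2->3] -> levels [6 6 7 3]
Step 4: flows [2->0,2->1,2->3] -> levels [7 7 4 4]
Tank 2 first reaches <=4 at step 4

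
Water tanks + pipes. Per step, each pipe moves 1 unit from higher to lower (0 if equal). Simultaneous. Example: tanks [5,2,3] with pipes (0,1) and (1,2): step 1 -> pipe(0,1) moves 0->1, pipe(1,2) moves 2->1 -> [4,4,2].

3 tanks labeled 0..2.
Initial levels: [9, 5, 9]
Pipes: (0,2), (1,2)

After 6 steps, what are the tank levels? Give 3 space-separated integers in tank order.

Answer: 7 7 9

Derivation:
Step 1: flows [0=2,2->1] -> levels [9 6 8]
Step 2: flows [0->2,2->1] -> levels [8 7 8]
Step 3: flows [0=2,2->1] -> levels [8 8 7]
Step 4: flows [0->2,1->2] -> levels [7 7 9]
Step 5: flows [2->0,2->1] -> levels [8 8 7]
  -> period-2 cycle: step 5 state = step 3 state
  -> state at step 6: (6-3) mod 2 = 1, same as step 4 -> [7 7 9]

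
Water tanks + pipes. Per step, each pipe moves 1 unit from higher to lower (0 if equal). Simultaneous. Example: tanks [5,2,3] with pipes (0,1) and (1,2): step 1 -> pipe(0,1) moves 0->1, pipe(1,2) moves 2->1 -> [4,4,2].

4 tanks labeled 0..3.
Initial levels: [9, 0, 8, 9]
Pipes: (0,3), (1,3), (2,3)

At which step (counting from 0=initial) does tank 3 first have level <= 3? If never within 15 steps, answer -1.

Answer: -1

Derivation:
Step 1: flows [0=3,3->1,3->2] -> levels [9 1 9 7]
Step 2: flows [0->3,3->1,2->3] -> levels [8 2 8 8]
Step 3: flows [0=3,3->1,2=3] -> levels [8 3 8 7]
Step 4: flows [0->3,3->1,2->3] -> levels [7 4 7 8]
Step 5: flows [3->0,3->1,3->2] -> levels [8 5 8 5]
Step 6: flows [0->3,1=3,2->3] -> levels [7 5 7 7]
Step 7: flows [0=3,3->1,2=3] -> levels [7 6 7 6]
Step 8: flows [0->3,1=3,2->3] -> levels [6 6 6 8]
Step 9: flows [3->0,3->1,3->2] -> levels [7 7 7 5]
Step 10: flows [0->3,1->3,2->3] -> levels [6 6 6 8]
  -> period-2 cycle (repeats step 8); tank 3 never drops to <=3
Tank 3 never reaches <=3 within 15 steps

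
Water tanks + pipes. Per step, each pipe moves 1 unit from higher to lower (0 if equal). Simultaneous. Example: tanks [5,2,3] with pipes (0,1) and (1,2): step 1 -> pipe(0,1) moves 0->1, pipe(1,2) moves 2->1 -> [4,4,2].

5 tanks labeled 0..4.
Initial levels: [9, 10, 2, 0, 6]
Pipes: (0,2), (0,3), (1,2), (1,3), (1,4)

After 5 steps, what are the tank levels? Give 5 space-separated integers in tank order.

Step 1: flows [0->2,0->3,1->2,1->3,1->4] -> levels [7 7 4 2 7]
Step 2: flows [0->2,0->3,1->2,1->3,1=4] -> levels [5 5 6 4 7]
Step 3: flows [2->0,0->3,2->1,1->3,4->1] -> levels [5 6 4 6 6]
Step 4: flows [0->2,3->0,1->2,1=3,1=4] -> levels [5 5 6 5 6]
Step 5: flows [2->0,0=3,2->1,1=3,4->1] -> levels [6 7 4 5 5]

Answer: 6 7 4 5 5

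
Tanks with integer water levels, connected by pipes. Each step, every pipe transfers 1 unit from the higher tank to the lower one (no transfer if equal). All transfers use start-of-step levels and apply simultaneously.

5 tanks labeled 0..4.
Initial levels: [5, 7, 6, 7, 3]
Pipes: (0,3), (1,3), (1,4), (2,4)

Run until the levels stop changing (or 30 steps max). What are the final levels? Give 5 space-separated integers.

Step 1: flows [3->0,1=3,1->4,2->4] -> levels [6 6 5 6 5]
Step 2: flows [0=3,1=3,1->4,2=4] -> levels [6 5 5 6 6]
Step 3: flows [0=3,3->1,4->1,4->2] -> levels [6 7 6 5 4]
Step 4: flows [0->3,1->3,1->4,2->4] -> levels [5 5 5 7 6]
Step 5: flows [3->0,3->1,4->1,4->2] -> levels [6 7 6 5 4]
  -> period-2 cycle: step 5 state = step 3 state; never stabilizes
  -> state at step 30: (30-3) mod 2 = 1, same as step 4 -> [5 5 5 7 6]

Answer: 5 5 5 7 6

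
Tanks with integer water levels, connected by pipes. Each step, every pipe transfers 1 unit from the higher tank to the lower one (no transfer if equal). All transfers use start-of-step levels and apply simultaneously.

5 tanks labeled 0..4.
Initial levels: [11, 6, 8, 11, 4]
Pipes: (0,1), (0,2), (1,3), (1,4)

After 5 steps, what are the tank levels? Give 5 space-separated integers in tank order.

Answer: 9 7 8 8 8

Derivation:
Step 1: flows [0->1,0->2,3->1,1->4] -> levels [9 7 9 10 5]
Step 2: flows [0->1,0=2,3->1,1->4] -> levels [8 8 9 9 6]
Step 3: flows [0=1,2->0,3->1,1->4] -> levels [9 8 8 8 7]
Step 4: flows [0->1,0->2,1=3,1->4] -> levels [7 8 9 8 8]
Step 5: flows [1->0,2->0,1=3,1=4] -> levels [9 7 8 8 8]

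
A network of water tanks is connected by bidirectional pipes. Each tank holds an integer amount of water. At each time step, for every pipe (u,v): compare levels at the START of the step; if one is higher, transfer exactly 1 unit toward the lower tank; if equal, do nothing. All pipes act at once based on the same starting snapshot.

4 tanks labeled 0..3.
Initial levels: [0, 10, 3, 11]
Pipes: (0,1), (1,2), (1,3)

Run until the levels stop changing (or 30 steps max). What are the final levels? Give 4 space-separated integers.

Answer: 6 4 7 7

Derivation:
Step 1: flows [1->0,1->2,3->1] -> levels [1 9 4 10]
Step 2: flows [1->0,1->2,3->1] -> levels [2 8 5 9]
Step 3: flows [1->0,1->2,3->1] -> levels [3 7 6 8]
Step 4: flows [1->0,1->2,3->1] -> levels [4 6 7 7]
Step 5: flows [1->0,2->1,3->1] -> levels [5 7 6 6]
Step 6: flows [1->0,1->2,1->3] -> levels [6 4 7 7]
Step 7: flows [0->1,2->1,3->1] -> levels [5 7 6 6]
  -> period-2 cycle: step 7 state = step 5 state; never stabilizes
  -> state at step 30: (30-5) mod 2 = 1, same as step 6 -> [6 4 7 7]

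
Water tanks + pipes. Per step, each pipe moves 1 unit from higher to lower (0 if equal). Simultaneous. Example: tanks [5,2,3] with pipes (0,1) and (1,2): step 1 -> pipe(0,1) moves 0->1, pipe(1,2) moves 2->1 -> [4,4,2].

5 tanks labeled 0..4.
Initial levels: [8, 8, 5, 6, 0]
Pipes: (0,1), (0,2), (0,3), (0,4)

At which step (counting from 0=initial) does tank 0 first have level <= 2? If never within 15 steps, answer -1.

Answer: -1

Derivation:
Step 1: flows [0=1,0->2,0->3,0->4] -> levels [5 8 6 7 1]
Step 2: flows [1->0,2->0,3->0,0->4] -> levels [7 7 5 6 2]
Step 3: flows [0=1,0->2,0->3,0->4] -> levels [4 7 6 7 3]
Step 4: flows [1->0,2->0,3->0,0->4] -> levels [6 6 5 6 4]
Step 5: flows [0=1,0->2,0=3,0->4] -> levels [4 6 6 6 5]
Step 6: flows [1->0,2->0,3->0,4->0] -> levels [8 5 5 5 4]
Step 7: flows [0->1,0->2,0->3,0->4] -> levels [4 6 6 6 5]
  -> period-2 cycle (repeats step 5); tank 0 never drops to <=2
Tank 0 never reaches <=2 within 15 steps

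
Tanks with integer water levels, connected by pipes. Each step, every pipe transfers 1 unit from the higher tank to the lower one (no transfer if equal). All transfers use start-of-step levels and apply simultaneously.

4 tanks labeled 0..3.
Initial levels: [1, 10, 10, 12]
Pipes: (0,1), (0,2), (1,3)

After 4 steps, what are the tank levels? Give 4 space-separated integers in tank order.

Step 1: flows [1->0,2->0,3->1] -> levels [3 10 9 11]
Step 2: flows [1->0,2->0,3->1] -> levels [5 10 8 10]
Step 3: flows [1->0,2->0,1=3] -> levels [7 9 7 10]
Step 4: flows [1->0,0=2,3->1] -> levels [8 9 7 9]

Answer: 8 9 7 9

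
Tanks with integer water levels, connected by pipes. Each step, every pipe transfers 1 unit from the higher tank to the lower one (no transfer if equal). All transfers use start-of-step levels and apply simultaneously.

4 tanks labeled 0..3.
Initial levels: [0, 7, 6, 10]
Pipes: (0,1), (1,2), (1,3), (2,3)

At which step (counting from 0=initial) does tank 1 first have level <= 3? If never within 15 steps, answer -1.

Answer: -1

Derivation:
Step 1: flows [1->0,1->2,3->1,3->2] -> levels [1 6 8 8]
Step 2: flows [1->0,2->1,3->1,2=3] -> levels [2 7 7 7]
Step 3: flows [1->0,1=2,1=3,2=3] -> levels [3 6 7 7]
Step 4: flows [1->0,2->1,3->1,2=3] -> levels [4 7 6 6]
Step 5: flows [1->0,1->2,1->3,2=3] -> levels [5 4 7 7]
Step 6: flows [0->1,2->1,3->1,2=3] -> levels [4 7 6 6]
  -> period-2 cycle (repeats step 4); tank 1 never drops to <=3
Tank 1 never reaches <=3 within 15 steps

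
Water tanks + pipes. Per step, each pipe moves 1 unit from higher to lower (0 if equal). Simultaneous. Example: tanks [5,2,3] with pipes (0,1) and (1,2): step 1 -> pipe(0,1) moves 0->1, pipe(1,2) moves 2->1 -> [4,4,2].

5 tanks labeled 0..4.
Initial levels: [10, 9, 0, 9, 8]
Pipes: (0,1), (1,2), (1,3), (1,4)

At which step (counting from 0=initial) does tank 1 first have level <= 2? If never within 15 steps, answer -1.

Step 1: flows [0->1,1->2,1=3,1->4] -> levels [9 8 1 9 9]
Step 2: flows [0->1,1->2,3->1,4->1] -> levels [8 10 2 8 8]
Step 3: flows [1->0,1->2,1->3,1->4] -> levels [9 6 3 9 9]
Step 4: flows [0->1,1->2,3->1,4->1] -> levels [8 8 4 8 8]
Step 5: flows [0=1,1->2,1=3,1=4] -> levels [8 7 5 8 8]
Step 6: flows [0->1,1->2,3->1,4->1] -> levels [7 9 6 7 7]
Step 7: flows [1->0,1->2,1->3,1->4] -> levels [8 5 7 8 8]
Step 8: flows [0->1,2->1,3->1,4->1] -> levels [7 9 6 7 7]
  -> period-2 cycle (repeats step 6); tank 1 never drops to <=2
Tank 1 never reaches <=2 within 15 steps

Answer: -1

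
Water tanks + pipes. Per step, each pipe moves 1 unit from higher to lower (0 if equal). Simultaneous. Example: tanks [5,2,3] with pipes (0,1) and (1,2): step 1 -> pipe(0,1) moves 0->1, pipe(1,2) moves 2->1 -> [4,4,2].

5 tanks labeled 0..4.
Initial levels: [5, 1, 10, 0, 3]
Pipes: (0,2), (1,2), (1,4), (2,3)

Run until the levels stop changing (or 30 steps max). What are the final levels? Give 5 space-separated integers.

Step 1: flows [2->0,2->1,4->1,2->3] -> levels [6 3 7 1 2]
Step 2: flows [2->0,2->1,1->4,2->3] -> levels [7 3 4 2 3]
Step 3: flows [0->2,2->1,1=4,2->3] -> levels [6 4 3 3 3]
Step 4: flows [0->2,1->2,1->4,2=3] -> levels [5 2 5 3 4]
Step 5: flows [0=2,2->1,4->1,2->3] -> levels [5 4 3 4 3]
Step 6: flows [0->2,1->2,1->4,3->2] -> levels [4 2 6 3 4]
Step 7: flows [2->0,2->1,4->1,2->3] -> levels [5 4 3 4 3]
  -> period-2 cycle: step 7 state = step 5 state; never stabilizes
  -> state at step 30: (30-5) mod 2 = 1, same as step 6 -> [4 2 6 3 4]

Answer: 4 2 6 3 4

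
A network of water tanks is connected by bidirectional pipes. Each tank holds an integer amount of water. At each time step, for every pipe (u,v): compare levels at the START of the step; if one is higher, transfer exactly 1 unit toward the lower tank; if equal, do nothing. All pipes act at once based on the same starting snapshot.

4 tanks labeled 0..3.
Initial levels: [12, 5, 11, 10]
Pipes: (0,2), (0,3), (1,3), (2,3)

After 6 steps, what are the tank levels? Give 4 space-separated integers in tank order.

Step 1: flows [0->2,0->3,3->1,2->3] -> levels [10 6 11 11]
Step 2: flows [2->0,3->0,3->1,2=3] -> levels [12 7 10 9]
Step 3: flows [0->2,0->3,3->1,2->3] -> levels [10 8 10 10]
Step 4: flows [0=2,0=3,3->1,2=3] -> levels [10 9 10 9]
Step 5: flows [0=2,0->3,1=3,2->3] -> levels [9 9 9 11]
Step 6: flows [0=2,3->0,3->1,3->2] -> levels [10 10 10 8]

Answer: 10 10 10 8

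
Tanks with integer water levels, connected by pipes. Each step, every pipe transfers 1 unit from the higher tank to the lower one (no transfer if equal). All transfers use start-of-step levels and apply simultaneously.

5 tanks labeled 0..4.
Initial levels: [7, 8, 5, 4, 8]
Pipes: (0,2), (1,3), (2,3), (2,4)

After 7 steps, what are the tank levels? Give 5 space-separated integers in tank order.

Step 1: flows [0->2,1->3,2->3,4->2] -> levels [6 7 6 6 7]
Step 2: flows [0=2,1->3,2=3,4->2] -> levels [6 6 7 7 6]
Step 3: flows [2->0,3->1,2=3,2->4] -> levels [7 7 5 6 7]
Step 4: flows [0->2,1->3,3->2,4->2] -> levels [6 6 8 6 6]
Step 5: flows [2->0,1=3,2->3,2->4] -> levels [7 6 5 7 7]
Step 6: flows [0->2,3->1,3->2,4->2] -> levels [6 7 8 5 6]
Step 7: flows [2->0,1->3,2->3,2->4] -> levels [7 6 5 7 7]

Answer: 7 6 5 7 7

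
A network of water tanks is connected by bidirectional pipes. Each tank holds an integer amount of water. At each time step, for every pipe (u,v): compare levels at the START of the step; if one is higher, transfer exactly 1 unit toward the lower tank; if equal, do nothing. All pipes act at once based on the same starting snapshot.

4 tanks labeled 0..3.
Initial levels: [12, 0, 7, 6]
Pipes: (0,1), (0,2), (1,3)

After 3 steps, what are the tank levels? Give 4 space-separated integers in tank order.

Step 1: flows [0->1,0->2,3->1] -> levels [10 2 8 5]
Step 2: flows [0->1,0->2,3->1] -> levels [8 4 9 4]
Step 3: flows [0->1,2->0,1=3] -> levels [8 5 8 4]

Answer: 8 5 8 4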